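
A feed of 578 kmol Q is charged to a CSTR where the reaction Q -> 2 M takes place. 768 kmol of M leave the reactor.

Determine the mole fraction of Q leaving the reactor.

0.202

For M: n = n₀ + 2ξ → 768 = 0 + 2ξ, giving ξ = 384 kmol.
Outlet amounts (n = n₀ + ν ξ):
  Q: 578 − 1(384) = 194
  M: 0 + 2(384) = 768
Total out = 962 kmol; y_Q = 194 / 962 = 0.2017.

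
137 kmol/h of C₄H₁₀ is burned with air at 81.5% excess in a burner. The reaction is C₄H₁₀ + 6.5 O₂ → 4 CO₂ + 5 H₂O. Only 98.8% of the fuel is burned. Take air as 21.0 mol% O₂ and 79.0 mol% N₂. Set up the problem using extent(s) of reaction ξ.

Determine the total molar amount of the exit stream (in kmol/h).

Stoichiometric O₂ = 6.5 × 137 = 890.5 kmol/h; O₂ fed = 890.5 × 1.815 = 1616 kmol/h.
N₂ fed = 1616 × 79/21 = 6080 kmol/h.
Fuel reacted = 0.988 × 137 → ξ = 135.4 kmol/h.
Outlet (n = n₀ + ν ξ):
  C₄H₁₀: 137 − 1(135.4) = 1.644
  O₂: 1616 − 6.5(135.4) = 736.4
  N₂: 6080 (inert)
  CO₂: 0 + 4(135.4) = 541.4
  H₂O: 0 + 5(135.4) = 676.8
Total out = 1.644 + 736.4 + 6080 + 541.4 + 676.8 = 8036 kmol/h.

8040 kmol/h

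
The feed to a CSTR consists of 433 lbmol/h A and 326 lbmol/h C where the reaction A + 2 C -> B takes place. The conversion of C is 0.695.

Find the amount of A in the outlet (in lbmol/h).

320 lbmol/h

C reacted = 0.695 × 326 = 226.6 lbmol/h; ν_C = −2, so ξ = 226.6/2 = 113.3 lbmol/h.
Outlet amounts (n = n₀ + ν ξ):
  A: 433 − 1(113.3) = 319.7
  C: 326 − 2(113.3) = 99.43
  B: 0 + 1(113.3) = 113.3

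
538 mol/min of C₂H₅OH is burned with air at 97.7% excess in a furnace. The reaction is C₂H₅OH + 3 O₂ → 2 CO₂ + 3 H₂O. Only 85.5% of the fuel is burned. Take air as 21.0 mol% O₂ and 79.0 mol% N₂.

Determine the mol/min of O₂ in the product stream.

Stoichiometric O₂ = 3 × 538 = 1614 mol/min; O₂ fed = 1614 × 1.977 = 3191 mol/min.
N₂ fed = 3191 × 79/21 = 12000 mol/min.
Fuel reacted = 0.855 × 538 → ξ = 460 mol/min.
Outlet (n = n₀ + ν ξ):
  C₂H₅OH: 538 − 1(460) = 78.01
  O₂: 3191 − 3(460) = 1811
  N₂: 12000 (inert)
  CO₂: 0 + 2(460) = 920
  H₂O: 0 + 3(460) = 1380

1810 mol/min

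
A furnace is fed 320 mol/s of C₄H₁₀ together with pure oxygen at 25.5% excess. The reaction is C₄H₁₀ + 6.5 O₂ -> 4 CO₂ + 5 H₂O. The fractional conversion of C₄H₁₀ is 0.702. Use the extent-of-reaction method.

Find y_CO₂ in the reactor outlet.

0.275

Stoichiometric O₂ = 6.5 × 320 = 2080 mol/s; O₂ fed = 2080 × 1.255 = 2610 mol/s.
Fuel reacted = 0.702 × 320 → ξ = 224.6 mol/s.
Outlet (n = n₀ + ν ξ):
  C₄H₁₀: 320 − 1(224.6) = 95.36
  O₂: 2610 − 6.5(224.6) = 1150
  CO₂: 0 + 4(224.6) = 898.6
  H₂O: 0 + 5(224.6) = 1123
Total out = 3267 mol/s; y_CO₂ = 898.6 / 3267 = 0.275.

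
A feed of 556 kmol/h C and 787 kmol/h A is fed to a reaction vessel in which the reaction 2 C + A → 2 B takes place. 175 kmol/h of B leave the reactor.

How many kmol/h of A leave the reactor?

700 kmol/h

For B: n = n₀ + 2ξ → 175 = 0 + 2ξ, giving ξ = 87.5 kmol/h.
Outlet amounts (n = n₀ + ν ξ):
  C: 556 − 2(87.5) = 381
  A: 787 − 1(87.5) = 699.5
  B: 0 + 2(87.5) = 175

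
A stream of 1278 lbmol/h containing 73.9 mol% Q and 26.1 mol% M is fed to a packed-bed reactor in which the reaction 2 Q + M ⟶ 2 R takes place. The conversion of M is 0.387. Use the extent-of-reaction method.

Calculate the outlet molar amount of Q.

M reacted = 0.387 × 333.6 = 129.1 lbmol/h; ν_M = −1, so ξ = 129.1/1 = 129.1 lbmol/h.
Outlet amounts (n = n₀ + ν ξ):
  Q: 944.4 − 2(129.1) = 686.3
  M: 333.6 − 1(129.1) = 204.5
  R: 0 + 2(129.1) = 258.2

686 lbmol/h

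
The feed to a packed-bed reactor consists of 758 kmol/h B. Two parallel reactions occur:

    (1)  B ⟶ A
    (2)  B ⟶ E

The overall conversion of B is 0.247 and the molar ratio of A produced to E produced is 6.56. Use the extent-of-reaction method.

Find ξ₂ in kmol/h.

Conversion of B: B consumed = 0.247 × 758 = 187.2 kmol/h = 1ξ₁ + 1ξ₂.
Selectivity: 1ξ₁ / (1ξ₂) = 6.56 → ξ₁ = 6.56 ξ₂.
Substitute: (1·6.56 + 1) ξ₂ = 187.2 → ξ₂ = 24.77 kmol/h, ξ₁ = 162.5 kmol/h.
Outlet amounts (n = n₀ + Σ ν·ξ):
  B: 758 − 1(162.5) − 1(24.77) = 570.8
  A: 0 + 1(162.5) = 162.5
  E: 0 + 1(24.77) = 24.77

ξ₂ = 24.8 kmol/h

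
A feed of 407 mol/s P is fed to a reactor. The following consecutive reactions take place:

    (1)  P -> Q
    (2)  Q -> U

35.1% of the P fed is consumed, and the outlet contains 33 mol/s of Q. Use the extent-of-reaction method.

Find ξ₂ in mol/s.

Conversion of P: P consumed = 1ξ₁ = 0.351 × 407 → ξ₁ = 142.9 mol/s.
Q balance: n_Q = 0 + 1ξ₁ − 1ξ₂ = 33 → ξ₂ = (1·142.9 − 33)/1 = 109.9 mol/s.
Outlet amounts (n = n₀ + Σ ν·ξ):
  P: 407 − 1(142.9) = 264.1
  Q: 0 + 1(142.9) − 1(109.9) = 33
  U: 0 + 1(109.9) = 109.9

ξ₂ = 110 mol/s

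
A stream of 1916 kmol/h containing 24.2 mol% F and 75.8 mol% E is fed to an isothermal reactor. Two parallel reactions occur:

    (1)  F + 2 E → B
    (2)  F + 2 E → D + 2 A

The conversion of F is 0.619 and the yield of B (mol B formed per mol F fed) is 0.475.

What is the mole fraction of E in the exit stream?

0.595

Yield of B: 1ξ₁ / 463.7 = 0.475 → ξ₁ = 220.2 kmol/h.
Conversion of F: 1ξ₁ + 1ξ₂ = 0.619 × 463.7 = 287 → ξ₂ = 66.77 kmol/h.
Outlet amounts (n = n₀ + Σ ν·ξ):
  F: 463.7 − 1(220.2) − 1(66.77) = 176.7
  E: 1452 − 2(220.2) − 2(66.77) = 878.3
  B: 0 + 1(220.2) = 220.2
  D: 0 + 1(66.77) = 66.77
  A: 0 + 2(66.77) = 133.5
Total out = 1476 kmol/h; y_E = 878.3 / 1476 = 0.5953.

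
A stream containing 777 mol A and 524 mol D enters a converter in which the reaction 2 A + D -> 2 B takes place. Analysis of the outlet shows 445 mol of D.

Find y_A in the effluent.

0.507

For D: n = n₀ − 1ξ → 445 = 524 − 1ξ, giving ξ = 79 mol.
Outlet amounts (n = n₀ + ν ξ):
  A: 777 − 2(79) = 619
  D: 524 − 1(79) = 445
  B: 0 + 2(79) = 158
Total out = 1222 mol; y_A = 619 / 1222 = 0.5065.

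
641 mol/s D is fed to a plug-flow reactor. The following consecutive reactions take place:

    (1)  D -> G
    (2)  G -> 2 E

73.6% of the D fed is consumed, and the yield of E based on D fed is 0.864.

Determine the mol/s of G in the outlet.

195 mol/s

Conversion of D: D consumed = 1ξ₁ = 0.736 × 641 → ξ₁ = 471.8 mol/s.
Yield of E: 2ξ₂ / 641 = 0.864 → ξ₂ = 276.9 mol/s.
Outlet amounts (n = n₀ + Σ ν·ξ):
  D: 641 − 1(471.8) = 169.2
  G: 0 + 1(471.8) − 1(276.9) = 194.9
  E: 0 + 2(276.9) = 553.8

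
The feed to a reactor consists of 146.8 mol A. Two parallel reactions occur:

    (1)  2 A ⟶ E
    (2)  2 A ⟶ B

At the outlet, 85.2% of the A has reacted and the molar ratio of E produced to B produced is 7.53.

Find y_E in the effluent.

Conversion of A: A consumed = 0.852 × 146.8 = 125.1 mol = 2ξ₁ + 2ξ₂.
Selectivity: 1ξ₁ / (1ξ₂) = 7.53 → ξ₁ = 7.53 ξ₂.
Substitute: (2·7.53 + 2) ξ₂ = 125.1 → ξ₂ = 7.331 mol, ξ₁ = 55.21 mol.
Outlet amounts (n = n₀ + Σ ν·ξ):
  A: 146.8 − 2(55.21) − 2(7.331) = 21.73
  E: 0 + 1(55.21) = 55.21
  B: 0 + 1(7.331) = 7.331
Total out = 84.26 mol; y_E = 55.21 / 84.26 = 0.6552.

0.655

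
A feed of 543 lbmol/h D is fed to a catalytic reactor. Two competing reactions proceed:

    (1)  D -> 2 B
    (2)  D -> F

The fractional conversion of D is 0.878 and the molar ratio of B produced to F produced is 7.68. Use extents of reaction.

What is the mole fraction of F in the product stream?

Conversion of D: D consumed = 0.878 × 543 = 476.8 lbmol/h = 1ξ₁ + 1ξ₂.
Selectivity: 2ξ₁ / (1ξ₂) = 7.68 → ξ₁ = 3.84 ξ₂.
Substitute: (1·3.84 + 1) ξ₂ = 476.8 → ξ₂ = 98.5 lbmol/h, ξ₁ = 378.3 lbmol/h.
Outlet amounts (n = n₀ + Σ ν·ξ):
  D: 543 − 1(378.3) − 1(98.5) = 66.25
  B: 0 + 2(378.3) = 756.5
  F: 0 + 1(98.5) = 98.5
Total out = 921.3 lbmol/h; y_F = 98.5 / 921.3 = 0.1069.

0.107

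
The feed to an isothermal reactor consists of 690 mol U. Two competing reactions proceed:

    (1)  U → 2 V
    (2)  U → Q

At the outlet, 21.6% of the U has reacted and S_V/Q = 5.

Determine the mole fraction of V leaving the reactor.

0.267

Conversion of U: U consumed = 0.216 × 690 = 149 mol = 1ξ₁ + 1ξ₂.
Selectivity: 2ξ₁ / (1ξ₂) = 5 → ξ₁ = 2.5 ξ₂.
Substitute: (1·2.5 + 1) ξ₂ = 149 → ξ₂ = 42.58 mol, ξ₁ = 106.5 mol.
Outlet amounts (n = n₀ + Σ ν·ξ):
  U: 690 − 1(106.5) − 1(42.58) = 541
  V: 0 + 2(106.5) = 212.9
  Q: 0 + 1(42.58) = 42.58
Total out = 796.5 mol; y_V = 212.9 / 796.5 = 0.2673.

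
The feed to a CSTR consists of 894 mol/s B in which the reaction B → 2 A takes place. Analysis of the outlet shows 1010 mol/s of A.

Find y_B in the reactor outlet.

For A: n = n₀ + 2ξ → 1010 = 0 + 2ξ, giving ξ = 505 mol/s.
Outlet amounts (n = n₀ + ν ξ):
  B: 894 − 1(505) = 389
  A: 0 + 2(505) = 1010
Total out = 1399 mol/s; y_B = 389 / 1399 = 0.2781.

0.278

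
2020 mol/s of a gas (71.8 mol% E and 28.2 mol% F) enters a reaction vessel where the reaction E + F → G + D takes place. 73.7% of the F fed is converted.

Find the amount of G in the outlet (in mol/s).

420 mol/s

F reacted = 0.737 × 569.6 = 419.8 mol/s; ν_F = −1, so ξ = 419.8/1 = 419.8 mol/s.
Outlet amounts (n = n₀ + ν ξ):
  E: 1450 − 1(419.8) = 1031
  F: 569.6 − 1(419.8) = 149.8
  G: 0 + 1(419.8) = 419.8
  D: 0 + 1(419.8) = 419.8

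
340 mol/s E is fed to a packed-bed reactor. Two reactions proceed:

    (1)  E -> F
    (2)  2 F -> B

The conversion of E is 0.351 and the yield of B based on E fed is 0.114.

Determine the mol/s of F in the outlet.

Conversion of E: E consumed = 1ξ₁ = 0.351 × 340 → ξ₁ = 119.3 mol/s.
Yield of B: 1ξ₂ / 340 = 0.114 → ξ₂ = 38.76 mol/s.
Outlet amounts (n = n₀ + Σ ν·ξ):
  E: 340 − 1(119.3) = 220.7
  F: 0 + 1(119.3) − 2(38.76) = 41.82
  B: 0 + 1(38.76) = 38.76

41.8 mol/s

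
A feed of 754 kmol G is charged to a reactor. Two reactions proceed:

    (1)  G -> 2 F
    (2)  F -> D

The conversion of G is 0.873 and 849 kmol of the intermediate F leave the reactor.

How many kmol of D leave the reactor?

Conversion of G: G consumed = 1ξ₁ = 0.873 × 754 → ξ₁ = 658.2 kmol.
F balance: n_F = 0 + 2ξ₁ − 1ξ₂ = 849 → ξ₂ = (2·658.2 − 849)/1 = 467.5 kmol.
Outlet amounts (n = n₀ + Σ ν·ξ):
  G: 754 − 1(658.2) = 95.76
  F: 0 + 2(658.2) − 1(467.5) = 849
  D: 0 + 1(467.5) = 467.5

467 kmol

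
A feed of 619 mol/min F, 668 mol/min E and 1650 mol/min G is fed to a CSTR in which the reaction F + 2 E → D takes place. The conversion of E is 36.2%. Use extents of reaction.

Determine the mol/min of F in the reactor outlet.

E reacted = 0.362 × 668 = 241.8 mol/min; ν_E = −2, so ξ = 241.8/2 = 120.9 mol/min.
Outlet amounts (n = n₀ + ν ξ):
  F: 619 − 1(120.9) = 498.1
  E: 668 − 2(120.9) = 426.2
  D: 0 + 1(120.9) = 120.9
  G: 1650 (inert)

498 mol/min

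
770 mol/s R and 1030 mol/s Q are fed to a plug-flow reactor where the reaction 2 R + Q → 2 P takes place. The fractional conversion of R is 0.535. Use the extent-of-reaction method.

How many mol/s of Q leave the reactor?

R reacted = 0.535 × 770 = 412 mol/s; ν_R = −2, so ξ = 412/2 = 206 mol/s.
Outlet amounts (n = n₀ + ν ξ):
  R: 770 − 2(206) = 358
  Q: 1030 − 1(206) = 824
  P: 0 + 2(206) = 412

824 mol/s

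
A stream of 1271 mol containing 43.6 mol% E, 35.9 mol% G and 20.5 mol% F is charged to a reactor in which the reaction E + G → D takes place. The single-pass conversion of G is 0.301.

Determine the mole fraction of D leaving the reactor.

G reacted = 0.301 × 456.3 = 137.3 mol; ν_G = −1, so ξ = 137.3/1 = 137.3 mol.
Outlet amounts (n = n₀ + ν ξ):
  E: 554.2 − 1(137.3) = 416.8
  G: 456.3 − 1(137.3) = 318.9
  D: 0 + 1(137.3) = 137.3
  F: 260.6 (inert)
Total out = 1134 mol; y_D = 137.3 / 1134 = 0.1212.

0.121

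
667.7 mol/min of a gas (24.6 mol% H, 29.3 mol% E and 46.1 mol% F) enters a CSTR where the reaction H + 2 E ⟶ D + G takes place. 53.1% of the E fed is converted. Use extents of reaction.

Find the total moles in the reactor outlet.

E reacted = 0.531 × 195.6 = 103.9 mol/min; ν_E = −2, so ξ = 103.9/2 = 51.94 mol/min.
Outlet amounts (n = n₀ + ν ξ):
  H: 164.3 − 1(51.94) = 112.3
  E: 195.6 − 2(51.94) = 91.75
  D: 0 + 1(51.94) = 51.94
  G: 0 + 1(51.94) = 51.94
  F: 307.8 (inert)
Total out = 112.3 + 91.75 + 51.94 + 51.94 + 307.8 = 615.8 mol/min.

616 mol/min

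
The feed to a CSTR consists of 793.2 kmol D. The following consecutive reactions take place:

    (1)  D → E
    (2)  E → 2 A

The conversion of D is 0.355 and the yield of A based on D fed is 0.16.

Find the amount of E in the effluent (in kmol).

218 kmol

Conversion of D: D consumed = 1ξ₁ = 0.355 × 793.2 → ξ₁ = 281.6 kmol.
Yield of A: 2ξ₂ / 793.2 = 0.16 → ξ₂ = 63.46 kmol.
Outlet amounts (n = n₀ + Σ ν·ξ):
  D: 793.2 − 1(281.6) = 511.6
  E: 0 + 1(281.6) − 1(63.46) = 218.1
  A: 0 + 2(63.46) = 126.9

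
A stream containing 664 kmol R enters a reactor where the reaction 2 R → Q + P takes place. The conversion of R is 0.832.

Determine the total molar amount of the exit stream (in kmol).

R reacted = 0.832 × 664 = 552.4 kmol; ν_R = −2, so ξ = 552.4/2 = 276.2 kmol.
Outlet amounts (n = n₀ + ν ξ):
  R: 664 − 2(276.2) = 111.6
  Q: 0 + 1(276.2) = 276.2
  P: 0 + 1(276.2) = 276.2
Total out = 111.6 + 276.2 + 276.2 = 664 kmol.

664 kmol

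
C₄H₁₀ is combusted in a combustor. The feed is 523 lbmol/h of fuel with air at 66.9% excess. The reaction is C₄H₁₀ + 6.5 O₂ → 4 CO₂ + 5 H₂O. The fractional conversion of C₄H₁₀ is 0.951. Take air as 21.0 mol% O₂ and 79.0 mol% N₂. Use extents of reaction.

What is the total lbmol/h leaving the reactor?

Stoichiometric O₂ = 6.5 × 523 = 3400 lbmol/h; O₂ fed = 3400 × 1.669 = 5674 lbmol/h.
N₂ fed = 5674 × 79/21 = 21340 lbmol/h.
Fuel reacted = 0.951 × 523 → ξ = 497.4 lbmol/h.
Outlet (n = n₀ + ν ξ):
  C₄H₁₀: 523 − 1(497.4) = 25.63
  O₂: 5674 − 6.5(497.4) = 2441
  N₂: 21340 (inert)
  CO₂: 0 + 4(497.4) = 1989
  H₂O: 0 + 5(497.4) = 2487
Total out = 25.63 + 2441 + 21340 + 1989 + 2487 = 28290 lbmol/h.

28300 lbmol/h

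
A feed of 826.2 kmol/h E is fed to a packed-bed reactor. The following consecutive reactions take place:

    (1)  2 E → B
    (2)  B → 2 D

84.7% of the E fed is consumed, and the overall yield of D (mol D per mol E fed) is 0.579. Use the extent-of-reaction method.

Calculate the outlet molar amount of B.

Conversion of E: E consumed = 2ξ₁ = 0.847 × 826.2 → ξ₁ = 349.9 kmol/h.
Yield of D: 2ξ₂ / 826.2 = 0.579 → ξ₂ = 239.2 kmol/h.
Outlet amounts (n = n₀ + Σ ν·ξ):
  E: 826.2 − 2(349.9) = 126.4
  B: 0 + 1(349.9) − 1(239.2) = 110.7
  D: 0 + 2(239.2) = 478.4

111 kmol/h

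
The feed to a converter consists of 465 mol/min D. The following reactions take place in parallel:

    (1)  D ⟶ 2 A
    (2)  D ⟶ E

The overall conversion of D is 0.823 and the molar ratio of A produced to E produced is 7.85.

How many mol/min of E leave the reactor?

Conversion of D: D consumed = 0.823 × 465 = 382.7 mol/min = 1ξ₁ + 1ξ₂.
Selectivity: 2ξ₁ / (1ξ₂) = 7.85 → ξ₁ = 3.925 ξ₂.
Substitute: (1·3.925 + 1) ξ₂ = 382.7 → ξ₂ = 77.7 mol/min, ξ₁ = 305 mol/min.
Outlet amounts (n = n₀ + Σ ν·ξ):
  D: 465 − 1(305) − 1(77.7) = 82.31
  A: 0 + 2(305) = 610
  E: 0 + 1(77.7) = 77.7

77.7 mol/min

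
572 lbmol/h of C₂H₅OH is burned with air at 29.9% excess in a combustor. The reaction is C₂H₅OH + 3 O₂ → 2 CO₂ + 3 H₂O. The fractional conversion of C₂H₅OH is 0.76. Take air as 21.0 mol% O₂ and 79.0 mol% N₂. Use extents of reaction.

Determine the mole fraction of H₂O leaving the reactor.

Stoichiometric O₂ = 3 × 572 = 1716 lbmol/h; O₂ fed = 1716 × 1.299 = 2229 lbmol/h.
N₂ fed = 2229 × 79/21 = 8386 lbmol/h.
Fuel reacted = 0.76 × 572 → ξ = 434.7 lbmol/h.
Outlet (n = n₀ + ν ξ):
  C₂H₅OH: 572 − 1(434.7) = 137.3
  O₂: 2229 − 3(434.7) = 924.9
  N₂: 8386 (inert)
  CO₂: 0 + 2(434.7) = 869.4
  H₂O: 0 + 3(434.7) = 1304
Total out = 11620 lbmol/h; y_H₂O = 1304 / 11620 = 0.1122.

0.112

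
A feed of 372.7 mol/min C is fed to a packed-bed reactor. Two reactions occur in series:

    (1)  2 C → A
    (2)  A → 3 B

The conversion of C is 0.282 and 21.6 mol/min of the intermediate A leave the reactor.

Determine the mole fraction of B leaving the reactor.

0.243

Conversion of C: C consumed = 2ξ₁ = 0.282 × 372.7 → ξ₁ = 52.55 mol/min.
A balance: n_A = 0 + 1ξ₁ − 1ξ₂ = 21.6 → ξ₂ = (1·52.55 − 21.6)/1 = 30.95 mol/min.
Outlet amounts (n = n₀ + Σ ν·ξ):
  C: 372.7 − 2(52.55) = 267.6
  A: 0 + 1(52.55) − 1(30.95) = 21.6
  B: 0 + 3(30.95) = 92.85
Total out = 382.1 mol/min; y_B = 92.85 / 382.1 = 0.243.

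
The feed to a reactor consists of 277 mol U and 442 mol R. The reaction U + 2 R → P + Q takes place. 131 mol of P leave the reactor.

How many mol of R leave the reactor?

180 mol

For P: n = n₀ + 1ξ → 131 = 0 + 1ξ, giving ξ = 131 mol.
Outlet amounts (n = n₀ + ν ξ):
  U: 277 − 1(131) = 146
  R: 442 − 2(131) = 180
  P: 0 + 1(131) = 131
  Q: 0 + 1(131) = 131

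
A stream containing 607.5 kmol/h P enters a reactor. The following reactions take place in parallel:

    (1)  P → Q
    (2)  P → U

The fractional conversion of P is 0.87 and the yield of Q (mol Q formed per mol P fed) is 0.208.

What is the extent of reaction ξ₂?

ξ₂ = 402 kmol/h

Yield of Q: 1ξ₁ / 607.5 = 0.208 → ξ₁ = 126.4 kmol/h.
Conversion of P: 1ξ₁ + 1ξ₂ = 0.87 × 607.5 = 528.5 → ξ₂ = 402.2 kmol/h.
Outlet amounts (n = n₀ + Σ ν·ξ):
  P: 607.5 − 1(126.4) − 1(402.2) = 78.98
  Q: 0 + 1(126.4) = 126.4
  U: 0 + 1(402.2) = 402.2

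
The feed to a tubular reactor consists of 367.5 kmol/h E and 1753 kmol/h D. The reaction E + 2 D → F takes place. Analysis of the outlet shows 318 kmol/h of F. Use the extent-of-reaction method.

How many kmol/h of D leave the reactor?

For F: n = n₀ + 1ξ → 318 = 0 + 1ξ, giving ξ = 318 kmol/h.
Outlet amounts (n = n₀ + ν ξ):
  E: 367.5 − 1(318) = 49.5
  D: 1753 − 2(318) = 1117
  F: 0 + 1(318) = 318

1120 kmol/h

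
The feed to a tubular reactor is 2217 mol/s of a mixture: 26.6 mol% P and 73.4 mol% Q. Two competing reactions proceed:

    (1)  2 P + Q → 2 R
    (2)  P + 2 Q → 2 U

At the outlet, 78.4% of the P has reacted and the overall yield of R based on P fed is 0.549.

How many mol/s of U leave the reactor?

Yield of R: 2ξ₁ / 589.7 = 0.549 → ξ₁ = 161.9 mol/s.
Conversion of P: 2ξ₁ + 1ξ₂ = 0.784 × 589.7 = 462.3 → ξ₂ = 138.6 mol/s.
Outlet amounts (n = n₀ + Σ ν·ξ):
  P: 589.7 − 2(161.9) − 1(138.6) = 127.4
  Q: 1627 − 1(161.9) − 2(138.6) = 1188
  R: 0 + 2(161.9) = 323.8
  U: 0 + 2(138.6) = 277.2

277 mol/s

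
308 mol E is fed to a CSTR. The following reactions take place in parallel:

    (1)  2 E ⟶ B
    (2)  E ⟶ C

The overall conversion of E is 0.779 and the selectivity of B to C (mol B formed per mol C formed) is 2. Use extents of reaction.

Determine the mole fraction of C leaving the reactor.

Conversion of E: E consumed = 0.779 × 308 = 239.9 mol = 2ξ₁ + 1ξ₂.
Selectivity: 1ξ₁ / (1ξ₂) = 2 → ξ₁ = 2 ξ₂.
Substitute: (2·2 + 1) ξ₂ = 239.9 → ξ₂ = 47.99 mol, ξ₁ = 95.97 mol.
Outlet amounts (n = n₀ + Σ ν·ξ):
  E: 308 − 2(95.97) − 1(47.99) = 68.07
  B: 0 + 1(95.97) = 95.97
  C: 0 + 1(47.99) = 47.99
Total out = 212 mol; y_C = 47.99 / 212 = 0.2263.

0.226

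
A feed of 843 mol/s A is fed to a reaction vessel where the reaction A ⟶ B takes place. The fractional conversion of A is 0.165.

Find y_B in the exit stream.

0.165

A reacted = 0.165 × 843 = 139.1 mol/s; ν_A = −1, so ξ = 139.1/1 = 139.1 mol/s.
Outlet amounts (n = n₀ + ν ξ):
  A: 843 − 1(139.1) = 703.9
  B: 0 + 1(139.1) = 139.1
Total out = 843 mol/s; y_B = 139.1 / 843 = 0.165.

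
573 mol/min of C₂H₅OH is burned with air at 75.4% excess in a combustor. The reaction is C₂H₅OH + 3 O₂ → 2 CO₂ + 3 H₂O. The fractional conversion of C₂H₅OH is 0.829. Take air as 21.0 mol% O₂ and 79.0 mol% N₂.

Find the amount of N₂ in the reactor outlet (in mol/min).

11300 mol/min

Stoichiometric O₂ = 3 × 573 = 1719 mol/min; O₂ fed = 1719 × 1.754 = 3015 mol/min.
N₂ fed = 3015 × 79/21 = 11340 mol/min.
Fuel reacted = 0.829 × 573 → ξ = 475 mol/min.
Outlet (n = n₀ + ν ξ):
  C₂H₅OH: 573 − 1(475) = 97.98
  O₂: 3015 − 3(475) = 1590
  N₂: 11340 (inert)
  CO₂: 0 + 2(475) = 950
  H₂O: 0 + 3(475) = 1425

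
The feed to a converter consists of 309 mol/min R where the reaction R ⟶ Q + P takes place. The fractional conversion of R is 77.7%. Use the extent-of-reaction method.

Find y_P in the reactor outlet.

R reacted = 0.777 × 309 = 240.1 mol/min; ν_R = −1, so ξ = 240.1/1 = 240.1 mol/min.
Outlet amounts (n = n₀ + ν ξ):
  R: 309 − 1(240.1) = 68.91
  Q: 0 + 1(240.1) = 240.1
  P: 0 + 1(240.1) = 240.1
Total out = 549.1 mol/min; y_P = 240.1 / 549.1 = 0.4373.

0.437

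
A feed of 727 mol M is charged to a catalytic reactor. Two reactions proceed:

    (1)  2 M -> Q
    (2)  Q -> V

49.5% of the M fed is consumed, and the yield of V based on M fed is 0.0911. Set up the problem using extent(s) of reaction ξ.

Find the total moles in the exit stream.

547 mol

Conversion of M: M consumed = 2ξ₁ = 0.495 × 727 → ξ₁ = 179.9 mol.
Yield of V: 1ξ₂ / 727 = 0.0911 → ξ₂ = 66.23 mol.
Outlet amounts (n = n₀ + Σ ν·ξ):
  M: 727 − 2(179.9) = 367.1
  Q: 0 + 1(179.9) − 1(66.23) = 113.7
  V: 0 + 1(66.23) = 66.23
Total out = 367.1 + 113.7 + 66.23 = 547.1 mol.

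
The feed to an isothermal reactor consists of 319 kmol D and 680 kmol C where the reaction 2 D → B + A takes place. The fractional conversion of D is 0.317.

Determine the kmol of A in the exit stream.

D reacted = 0.317 × 319 = 101.1 kmol; ν_D = −2, so ξ = 101.1/2 = 50.56 kmol.
Outlet amounts (n = n₀ + ν ξ):
  D: 319 − 2(50.56) = 217.9
  B: 0 + 1(50.56) = 50.56
  A: 0 + 1(50.56) = 50.56
  C: 680 (inert)

50.6 kmol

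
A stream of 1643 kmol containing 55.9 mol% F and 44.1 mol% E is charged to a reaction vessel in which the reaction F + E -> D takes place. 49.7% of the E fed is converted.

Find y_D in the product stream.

0.281

E reacted = 0.497 × 724.6 = 360.1 kmol; ν_E = −1, so ξ = 360.1/1 = 360.1 kmol.
Outlet amounts (n = n₀ + ν ξ):
  F: 918.4 − 1(360.1) = 558.3
  E: 724.6 − 1(360.1) = 364.5
  D: 0 + 1(360.1) = 360.1
Total out = 1283 kmol; y_D = 360.1 / 1283 = 0.2807.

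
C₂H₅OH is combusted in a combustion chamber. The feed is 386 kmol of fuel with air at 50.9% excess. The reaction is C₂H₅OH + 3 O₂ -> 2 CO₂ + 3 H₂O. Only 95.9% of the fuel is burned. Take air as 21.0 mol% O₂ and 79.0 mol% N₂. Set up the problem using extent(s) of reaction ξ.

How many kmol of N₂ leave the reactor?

Stoichiometric O₂ = 3 × 386 = 1158 kmol; O₂ fed = 1158 × 1.509 = 1747 kmol.
N₂ fed = 1747 × 79/21 = 6574 kmol.
Fuel reacted = 0.959 × 386 → ξ = 370.2 kmol.
Outlet (n = n₀ + ν ξ):
  C₂H₅OH: 386 − 1(370.2) = 15.83
  O₂: 1747 − 3(370.2) = 636.9
  N₂: 6574 (inert)
  CO₂: 0 + 2(370.2) = 740.3
  H₂O: 0 + 3(370.2) = 1111

6570 kmol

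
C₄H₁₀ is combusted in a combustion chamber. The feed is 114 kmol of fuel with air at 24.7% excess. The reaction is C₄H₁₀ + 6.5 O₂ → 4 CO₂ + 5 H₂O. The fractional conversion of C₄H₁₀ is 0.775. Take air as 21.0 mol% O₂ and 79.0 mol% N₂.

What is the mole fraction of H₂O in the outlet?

Stoichiometric O₂ = 6.5 × 114 = 741 kmol; O₂ fed = 741 × 1.247 = 924 kmol.
N₂ fed = 924 × 79/21 = 3476 kmol.
Fuel reacted = 0.775 × 114 → ξ = 88.35 kmol.
Outlet (n = n₀ + ν ξ):
  C₄H₁₀: 114 − 1(88.35) = 25.65
  O₂: 924 − 6.5(88.35) = 349.8
  N₂: 3476 (inert)
  CO₂: 0 + 4(88.35) = 353.4
  H₂O: 0 + 5(88.35) = 441.8
Total out = 4647 kmol; y_H₂O = 441.8 / 4647 = 0.09507.

0.0951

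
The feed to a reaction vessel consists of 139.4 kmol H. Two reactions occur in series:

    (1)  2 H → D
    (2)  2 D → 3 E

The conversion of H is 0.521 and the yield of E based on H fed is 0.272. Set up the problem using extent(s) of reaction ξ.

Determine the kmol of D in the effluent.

11 kmol

Conversion of H: H consumed = 2ξ₁ = 0.521 × 139.4 → ξ₁ = 36.31 kmol.
Yield of E: 3ξ₂ / 139.4 = 0.272 → ξ₂ = 12.64 kmol.
Outlet amounts (n = n₀ + Σ ν·ξ):
  H: 139.4 − 2(36.31) = 66.77
  D: 0 + 1(36.31) − 2(12.64) = 11.04
  E: 0 + 3(12.64) = 37.92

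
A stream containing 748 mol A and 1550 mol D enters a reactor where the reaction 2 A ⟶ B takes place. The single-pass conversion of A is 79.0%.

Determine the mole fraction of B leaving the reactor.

A reacted = 0.79 × 748 = 590.9 mol; ν_A = −2, so ξ = 590.9/2 = 295.5 mol.
Outlet amounts (n = n₀ + ν ξ):
  A: 748 − 2(295.5) = 157.1
  B: 0 + 1(295.5) = 295.5
  D: 1550 (inert)
Total out = 2003 mol; y_B = 295.5 / 2003 = 0.1475.

0.148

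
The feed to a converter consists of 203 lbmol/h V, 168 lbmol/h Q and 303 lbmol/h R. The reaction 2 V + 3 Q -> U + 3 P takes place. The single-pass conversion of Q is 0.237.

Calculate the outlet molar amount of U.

Q reacted = 0.237 × 168 = 39.82 lbmol/h; ν_Q = −3, so ξ = 39.82/3 = 13.27 lbmol/h.
Outlet amounts (n = n₀ + ν ξ):
  V: 203 − 2(13.27) = 176.5
  Q: 168 − 3(13.27) = 128.2
  U: 0 + 1(13.27) = 13.27
  P: 0 + 3(13.27) = 39.82
  R: 303 (inert)

13.3 lbmol/h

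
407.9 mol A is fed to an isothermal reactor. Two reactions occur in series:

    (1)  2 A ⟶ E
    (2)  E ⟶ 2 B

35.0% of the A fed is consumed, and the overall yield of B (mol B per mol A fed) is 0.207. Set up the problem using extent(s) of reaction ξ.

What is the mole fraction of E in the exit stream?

Conversion of A: A consumed = 2ξ₁ = 0.35 × 407.9 → ξ₁ = 71.38 mol.
Yield of B: 2ξ₂ / 407.9 = 0.207 → ξ₂ = 42.22 mol.
Outlet amounts (n = n₀ + Σ ν·ξ):
  A: 407.9 − 2(71.38) = 265.1
  E: 0 + 1(71.38) − 1(42.22) = 29.16
  B: 0 + 2(42.22) = 84.44
Total out = 378.7 mol; y_E = 29.16 / 378.7 = 0.07701.

0.077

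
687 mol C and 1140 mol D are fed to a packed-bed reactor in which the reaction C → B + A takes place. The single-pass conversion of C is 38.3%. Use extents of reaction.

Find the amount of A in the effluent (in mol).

C reacted = 0.383 × 687 = 263.1 mol; ν_C = −1, so ξ = 263.1/1 = 263.1 mol.
Outlet amounts (n = n₀ + ν ξ):
  C: 687 − 1(263.1) = 423.9
  B: 0 + 1(263.1) = 263.1
  A: 0 + 1(263.1) = 263.1
  D: 1140 (inert)

263 mol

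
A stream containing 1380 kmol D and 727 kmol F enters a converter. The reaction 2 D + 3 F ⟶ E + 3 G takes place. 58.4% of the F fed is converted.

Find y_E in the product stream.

0.072

F reacted = 0.584 × 727 = 424.6 kmol; ν_F = −3, so ξ = 424.6/3 = 141.5 kmol.
Outlet amounts (n = n₀ + ν ξ):
  D: 1380 − 2(141.5) = 1097
  F: 727 − 3(141.5) = 302.4
  E: 0 + 1(141.5) = 141.5
  G: 0 + 3(141.5) = 424.6
Total out = 1965 kmol; y_E = 141.5 / 1965 = 0.072.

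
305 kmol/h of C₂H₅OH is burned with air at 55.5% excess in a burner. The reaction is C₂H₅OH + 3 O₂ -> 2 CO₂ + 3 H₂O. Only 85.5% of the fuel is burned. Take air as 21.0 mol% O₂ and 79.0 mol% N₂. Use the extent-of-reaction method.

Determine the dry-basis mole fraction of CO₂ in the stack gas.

0.0795

Stoichiometric O₂ = 3 × 305 = 915 kmol/h; O₂ fed = 915 × 1.555 = 1423 kmol/h.
N₂ fed = 1423 × 79/21 = 5353 kmol/h.
Fuel reacted = 0.855 × 305 → ξ = 260.8 kmol/h.
Outlet (n = n₀ + ν ξ):
  C₂H₅OH: 305 − 1(260.8) = 44.23
  O₂: 1423 − 3(260.8) = 640.5
  N₂: 5353 (inert)
  CO₂: 0 + 2(260.8) = 521.5
  H₂O: 0 + 3(260.8) = 782.3
Dry total = 6559 kmol/h; y_CO₂ (dry) = 521.5 / 6559 = 0.07952.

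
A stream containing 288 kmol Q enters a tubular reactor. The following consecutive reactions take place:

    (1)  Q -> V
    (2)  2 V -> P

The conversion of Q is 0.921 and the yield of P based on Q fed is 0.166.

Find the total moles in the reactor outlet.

240 kmol

Conversion of Q: Q consumed = 1ξ₁ = 0.921 × 288 → ξ₁ = 265.2 kmol.
Yield of P: 1ξ₂ / 288 = 0.166 → ξ₂ = 47.81 kmol.
Outlet amounts (n = n₀ + Σ ν·ξ):
  Q: 288 − 1(265.2) = 22.75
  V: 0 + 1(265.2) − 2(47.81) = 169.6
  P: 0 + 1(47.81) = 47.81
Total out = 22.75 + 169.6 + 47.81 = 240.2 kmol.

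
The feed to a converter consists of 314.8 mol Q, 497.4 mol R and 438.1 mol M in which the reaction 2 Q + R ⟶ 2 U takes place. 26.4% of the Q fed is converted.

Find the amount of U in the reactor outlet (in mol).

Q reacted = 0.264 × 314.8 = 83.11 mol; ν_Q = −2, so ξ = 83.11/2 = 41.55 mol.
Outlet amounts (n = n₀ + ν ξ):
  Q: 314.8 − 2(41.55) = 231.7
  R: 497.4 − 1(41.55) = 455.8
  U: 0 + 2(41.55) = 83.11
  M: 438.1 (inert)

83.1 mol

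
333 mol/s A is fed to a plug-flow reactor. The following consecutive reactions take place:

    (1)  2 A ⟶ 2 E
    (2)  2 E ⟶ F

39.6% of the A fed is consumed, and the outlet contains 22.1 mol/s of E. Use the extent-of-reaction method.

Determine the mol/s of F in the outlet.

54.9 mol/s

Conversion of A: A consumed = 2ξ₁ = 0.396 × 333 → ξ₁ = 65.93 mol/s.
E balance: n_E = 0 + 2ξ₁ − 2ξ₂ = 22.1 → ξ₂ = (2·65.93 − 22.1)/2 = 54.88 mol/s.
Outlet amounts (n = n₀ + Σ ν·ξ):
  A: 333 − 2(65.93) = 201.1
  E: 0 + 2(65.93) − 2(54.88) = 22.1
  F: 0 + 1(54.88) = 54.88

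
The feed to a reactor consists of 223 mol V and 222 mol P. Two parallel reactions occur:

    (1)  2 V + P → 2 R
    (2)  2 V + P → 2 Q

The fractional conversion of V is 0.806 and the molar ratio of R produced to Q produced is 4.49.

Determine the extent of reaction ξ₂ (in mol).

ξ₂ = 16.4 mol

Conversion of V: V consumed = 0.806 × 223 = 179.7 mol = 2ξ₁ + 2ξ₂.
Selectivity: 2ξ₁ / (2ξ₂) = 4.49 → ξ₁ = 4.49 ξ₂.
Substitute: (2·4.49 + 2) ξ₂ = 179.7 → ξ₂ = 16.37 mol, ξ₁ = 73.5 mol.
Outlet amounts (n = n₀ + Σ ν·ξ):
  V: 223 − 2(73.5) − 2(16.37) = 43.26
  P: 222 − 1(73.5) − 1(16.37) = 132.1
  R: 0 + 2(73.5) = 147
  Q: 0 + 2(16.37) = 32.74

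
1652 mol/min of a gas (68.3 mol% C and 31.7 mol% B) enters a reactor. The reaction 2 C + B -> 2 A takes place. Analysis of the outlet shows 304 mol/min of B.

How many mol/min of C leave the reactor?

For B: n = n₀ − 1ξ → 304 = 523.7 − 1ξ, giving ξ = 219.7 mol/min.
Outlet amounts (n = n₀ + ν ξ):
  C: 1128 − 2(219.7) = 688.9
  B: 523.7 − 1(219.7) = 304
  A: 0 + 2(219.7) = 439.4

689 mol/min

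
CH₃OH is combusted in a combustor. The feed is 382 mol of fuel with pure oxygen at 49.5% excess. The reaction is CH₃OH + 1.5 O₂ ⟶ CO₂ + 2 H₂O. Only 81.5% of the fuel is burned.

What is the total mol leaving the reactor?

Stoichiometric O₂ = 1.5 × 382 = 573 mol; O₂ fed = 573 × 1.495 = 856.6 mol.
Fuel reacted = 0.815 × 382 → ξ = 311.3 mol.
Outlet (n = n₀ + ν ξ):
  CH₃OH: 382 − 1(311.3) = 70.67
  O₂: 856.6 − 1.5(311.3) = 389.6
  CO₂: 0 + 1(311.3) = 311.3
  H₂O: 0 + 2(311.3) = 622.7
Total out = 70.67 + 389.6 + 311.3 + 622.7 = 1394 mol.

1390 mol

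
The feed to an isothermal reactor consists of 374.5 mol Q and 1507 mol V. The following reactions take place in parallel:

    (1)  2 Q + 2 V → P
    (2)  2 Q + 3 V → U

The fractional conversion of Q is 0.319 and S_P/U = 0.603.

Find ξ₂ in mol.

ξ₂ = 37.3 mol

Conversion of Q: Q consumed = 0.319 × 374.5 = 119.5 mol = 2ξ₁ + 2ξ₂.
Selectivity: 1ξ₁ / (1ξ₂) = 0.603 → ξ₁ = 0.603 ξ₂.
Substitute: (2·0.603 + 2) ξ₂ = 119.5 → ξ₂ = 37.26 mol, ξ₁ = 22.47 mol.
Outlet amounts (n = n₀ + Σ ν·ξ):
  Q: 374.5 − 2(22.47) − 2(37.26) = 255
  V: 1507 − 2(22.47) − 3(37.26) = 1350
  P: 0 + 1(22.47) = 22.47
  U: 0 + 1(37.26) = 37.26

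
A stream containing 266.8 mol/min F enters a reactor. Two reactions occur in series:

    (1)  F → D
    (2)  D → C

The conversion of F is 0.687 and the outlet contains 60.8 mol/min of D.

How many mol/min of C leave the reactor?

122 mol/min

Conversion of F: F consumed = 1ξ₁ = 0.687 × 266.8 → ξ₁ = 183.3 mol/min.
D balance: n_D = 0 + 1ξ₁ − 1ξ₂ = 60.8 → ξ₂ = (1·183.3 − 60.8)/1 = 122.5 mol/min.
Outlet amounts (n = n₀ + Σ ν·ξ):
  F: 266.8 − 1(183.3) = 83.51
  D: 0 + 1(183.3) − 1(122.5) = 60.8
  C: 0 + 1(122.5) = 122.5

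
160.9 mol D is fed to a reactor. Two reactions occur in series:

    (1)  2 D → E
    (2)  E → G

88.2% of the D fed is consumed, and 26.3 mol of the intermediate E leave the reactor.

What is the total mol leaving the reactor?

89.9 mol

Conversion of D: D consumed = 2ξ₁ = 0.882 × 160.9 → ξ₁ = 70.96 mol.
E balance: n_E = 0 + 1ξ₁ − 1ξ₂ = 26.3 → ξ₂ = (1·70.96 − 26.3)/1 = 44.66 mol.
Outlet amounts (n = n₀ + Σ ν·ξ):
  D: 160.9 − 2(70.96) = 18.99
  E: 0 + 1(70.96) − 1(44.66) = 26.3
  G: 0 + 1(44.66) = 44.66
Total out = 18.99 + 26.3 + 44.66 = 89.94 mol.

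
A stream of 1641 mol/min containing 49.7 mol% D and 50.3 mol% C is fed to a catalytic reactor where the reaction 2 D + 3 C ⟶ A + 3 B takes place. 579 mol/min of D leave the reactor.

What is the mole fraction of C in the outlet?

0.309

For D: n = n₀ − 2ξ → 579 = 815.6 − 2ξ, giving ξ = 118.3 mol/min.
Outlet amounts (n = n₀ + ν ξ):
  D: 815.6 − 2(118.3) = 579
  C: 825.4 − 3(118.3) = 470.6
  A: 0 + 1(118.3) = 118.3
  B: 0 + 3(118.3) = 354.9
Total out = 1523 mol/min; y_C = 470.6 / 1523 = 0.309.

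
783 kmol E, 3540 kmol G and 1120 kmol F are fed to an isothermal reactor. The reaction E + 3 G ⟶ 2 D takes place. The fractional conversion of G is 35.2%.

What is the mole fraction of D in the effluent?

G reacted = 0.352 × 3540 = 1246 kmol; ν_G = −3, so ξ = 1246/3 = 415.4 kmol.
Outlet amounts (n = n₀ + ν ξ):
  E: 783 − 1(415.4) = 367.6
  G: 3540 − 3(415.4) = 2294
  D: 0 + 2(415.4) = 830.7
  F: 1120 (inert)
Total out = 4612 kmol; y_D = 830.7 / 4612 = 0.1801.

0.18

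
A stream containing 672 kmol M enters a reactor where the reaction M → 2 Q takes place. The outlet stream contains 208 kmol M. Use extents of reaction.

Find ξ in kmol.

For M: n = n₀ − 1ξ → 208 = 672 − 1ξ, giving ξ = 464 kmol.
Outlet amounts (n = n₀ + ν ξ):
  M: 672 − 1(464) = 208
  Q: 0 + 2(464) = 928

ξ = 464 kmol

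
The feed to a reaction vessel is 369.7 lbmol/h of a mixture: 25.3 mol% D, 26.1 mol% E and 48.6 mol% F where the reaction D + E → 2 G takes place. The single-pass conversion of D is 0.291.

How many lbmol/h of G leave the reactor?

54.4 lbmol/h

D reacted = 0.291 × 93.53 = 27.22 lbmol/h; ν_D = −1, so ξ = 27.22/1 = 27.22 lbmol/h.
Outlet amounts (n = n₀ + ν ξ):
  D: 93.53 − 1(27.22) = 66.32
  E: 96.49 − 1(27.22) = 69.27
  G: 0 + 2(27.22) = 54.44
  F: 179.7 (inert)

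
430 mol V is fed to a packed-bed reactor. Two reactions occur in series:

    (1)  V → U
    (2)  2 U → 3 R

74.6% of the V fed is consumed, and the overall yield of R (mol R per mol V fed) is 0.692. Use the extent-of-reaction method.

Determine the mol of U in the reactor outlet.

Conversion of V: V consumed = 1ξ₁ = 0.746 × 430 → ξ₁ = 320.8 mol.
Yield of R: 3ξ₂ / 430 = 0.692 → ξ₂ = 99.19 mol.
Outlet amounts (n = n₀ + Σ ν·ξ):
  V: 430 − 1(320.8) = 109.2
  U: 0 + 1(320.8) − 2(99.19) = 122.4
  R: 0 + 3(99.19) = 297.6

122 mol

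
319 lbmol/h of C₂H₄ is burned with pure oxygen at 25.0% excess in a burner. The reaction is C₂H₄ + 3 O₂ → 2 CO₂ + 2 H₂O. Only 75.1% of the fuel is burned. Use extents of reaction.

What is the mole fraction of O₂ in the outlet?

0.315

Stoichiometric O₂ = 3 × 319 = 957 lbmol/h; O₂ fed = 957 × 1.250 = 1196 lbmol/h.
Fuel reacted = 0.751 × 319 → ξ = 239.6 lbmol/h.
Outlet (n = n₀ + ν ξ):
  C₂H₄: 319 − 1(239.6) = 79.43
  O₂: 1196 − 3(239.6) = 477.5
  CO₂: 0 + 2(239.6) = 479.1
  H₂O: 0 + 2(239.6) = 479.1
Total out = 1515 lbmol/h; y_O₂ = 477.5 / 1515 = 0.3152.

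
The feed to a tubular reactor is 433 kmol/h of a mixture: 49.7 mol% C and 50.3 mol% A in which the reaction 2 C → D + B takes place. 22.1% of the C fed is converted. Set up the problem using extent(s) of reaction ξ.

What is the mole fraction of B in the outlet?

C reacted = 0.221 × 215.2 = 47.56 kmol/h; ν_C = −2, so ξ = 47.56/2 = 23.78 kmol/h.
Outlet amounts (n = n₀ + ν ξ):
  C: 215.2 − 2(23.78) = 167.6
  D: 0 + 1(23.78) = 23.78
  B: 0 + 1(23.78) = 23.78
  A: 217.8 (inert)
Total out = 433 kmol/h; y_B = 23.78 / 433 = 0.05492.

0.0549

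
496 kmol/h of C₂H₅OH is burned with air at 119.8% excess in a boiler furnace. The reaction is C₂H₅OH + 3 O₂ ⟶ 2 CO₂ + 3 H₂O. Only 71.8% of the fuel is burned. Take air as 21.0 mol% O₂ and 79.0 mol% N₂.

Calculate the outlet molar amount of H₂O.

1070 kmol/h

Stoichiometric O₂ = 3 × 496 = 1488 kmol/h; O₂ fed = 1488 × 2.198 = 3271 kmol/h.
N₂ fed = 3271 × 79/21 = 12300 kmol/h.
Fuel reacted = 0.718 × 496 → ξ = 356.1 kmol/h.
Outlet (n = n₀ + ν ξ):
  C₂H₅OH: 496 − 1(356.1) = 139.9
  O₂: 3271 − 3(356.1) = 2202
  N₂: 12300 (inert)
  CO₂: 0 + 2(356.1) = 712.3
  H₂O: 0 + 3(356.1) = 1068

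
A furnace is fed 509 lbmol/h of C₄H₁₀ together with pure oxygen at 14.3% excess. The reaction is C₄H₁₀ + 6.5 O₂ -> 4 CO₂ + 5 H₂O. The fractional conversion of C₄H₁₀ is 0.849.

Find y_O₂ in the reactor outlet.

Stoichiometric O₂ = 6.5 × 509 = 3308 lbmol/h; O₂ fed = 3308 × 1.143 = 3782 lbmol/h.
Fuel reacted = 0.849 × 509 → ξ = 432.1 lbmol/h.
Outlet (n = n₀ + ν ξ):
  C₄H₁₀: 509 − 1(432.1) = 76.86
  O₂: 3782 − 6.5(432.1) = 972.7
  CO₂: 0 + 4(432.1) = 1729
  H₂O: 0 + 5(432.1) = 2161
Total out = 4939 lbmol/h; y_O₂ = 972.7 / 4939 = 0.1969.

0.197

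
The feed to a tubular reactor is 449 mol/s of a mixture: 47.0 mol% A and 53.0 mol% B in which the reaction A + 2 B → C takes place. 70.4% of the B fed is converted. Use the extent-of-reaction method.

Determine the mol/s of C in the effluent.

B reacted = 0.704 × 238 = 167.5 mol/s; ν_B = −2, so ξ = 167.5/2 = 83.77 mol/s.
Outlet amounts (n = n₀ + ν ξ):
  A: 211 − 1(83.77) = 127.3
  B: 238 − 2(83.77) = 70.44
  C: 0 + 1(83.77) = 83.77

83.8 mol/s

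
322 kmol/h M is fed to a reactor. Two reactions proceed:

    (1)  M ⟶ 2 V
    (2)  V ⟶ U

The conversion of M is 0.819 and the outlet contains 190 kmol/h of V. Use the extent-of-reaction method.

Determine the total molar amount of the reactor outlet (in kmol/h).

586 kmol/h

Conversion of M: M consumed = 1ξ₁ = 0.819 × 322 → ξ₁ = 263.7 kmol/h.
V balance: n_V = 0 + 2ξ₁ − 1ξ₂ = 190 → ξ₂ = (2·263.7 − 190)/1 = 337.4 kmol/h.
Outlet amounts (n = n₀ + Σ ν·ξ):
  M: 322 − 1(263.7) = 58.28
  V: 0 + 2(263.7) − 1(337.4) = 190
  U: 0 + 1(337.4) = 337.4
Total out = 58.28 + 190 + 337.4 = 585.7 kmol/h.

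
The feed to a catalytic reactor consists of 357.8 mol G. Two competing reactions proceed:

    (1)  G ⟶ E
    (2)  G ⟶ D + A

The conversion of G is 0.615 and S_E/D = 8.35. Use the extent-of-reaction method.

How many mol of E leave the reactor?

197 mol

Conversion of G: G consumed = 0.615 × 357.8 = 220 mol = 1ξ₁ + 1ξ₂.
Selectivity: 1ξ₁ / (1ξ₂) = 8.35 → ξ₁ = 8.35 ξ₂.
Substitute: (1·8.35 + 1) ξ₂ = 220 → ξ₂ = 23.53 mol, ξ₁ = 196.5 mol.
Outlet amounts (n = n₀ + Σ ν·ξ):
  G: 357.8 − 1(196.5) − 1(23.53) = 137.8
  E: 0 + 1(196.5) = 196.5
  D: 0 + 1(23.53) = 23.53
  A: 0 + 1(23.53) = 23.53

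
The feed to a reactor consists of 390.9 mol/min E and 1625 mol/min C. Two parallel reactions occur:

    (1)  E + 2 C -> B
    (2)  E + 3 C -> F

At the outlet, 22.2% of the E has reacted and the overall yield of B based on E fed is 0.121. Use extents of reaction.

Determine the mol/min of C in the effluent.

Yield of B: 1ξ₁ / 390.9 = 0.121 → ξ₁ = 47.3 mol/min.
Conversion of E: 1ξ₁ + 1ξ₂ = 0.222 × 390.9 = 86.78 → ξ₂ = 39.48 mol/min.
Outlet amounts (n = n₀ + Σ ν·ξ):
  E: 390.9 − 1(47.3) − 1(39.48) = 304.1
  C: 1625 − 2(47.3) − 3(39.48) = 1412
  B: 0 + 1(47.3) = 47.3
  F: 0 + 1(39.48) = 39.48

1410 mol/min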